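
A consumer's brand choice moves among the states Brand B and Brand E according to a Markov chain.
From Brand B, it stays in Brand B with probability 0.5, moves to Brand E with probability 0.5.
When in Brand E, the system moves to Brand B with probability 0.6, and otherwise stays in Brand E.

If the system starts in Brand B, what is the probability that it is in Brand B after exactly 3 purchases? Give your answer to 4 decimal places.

Propagate the distribution vector 3 purchases from Brand B.
After 0 purchases: (1.0000, 0.0000)
After 1 purchase: (0.5000, 0.5000)
After 2 purchases: (0.5500, 0.4500)
After 3 purchases: (0.5450, 0.4550)
P(in Brand B after 3 purchases) = 0.5450

0.5450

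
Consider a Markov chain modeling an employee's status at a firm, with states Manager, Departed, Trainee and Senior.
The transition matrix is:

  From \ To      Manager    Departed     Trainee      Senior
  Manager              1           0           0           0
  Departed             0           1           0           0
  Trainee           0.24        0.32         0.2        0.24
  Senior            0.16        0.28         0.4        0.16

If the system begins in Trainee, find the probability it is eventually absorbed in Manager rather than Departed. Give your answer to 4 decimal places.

0.4167

Let h(s) be the probability of absorption at Manager starting from transient state s. Then h(Manager) = 1 and h(Departed) = 0. By first-step analysis:
h(Trainee) = 0.24·1 + 0.32·0 + 0.2·h(Trainee) + 0.24·h(Senior)
h(Senior) = 0.16·1 + 0.28·0 + 0.4·h(Trainee) + 0.16·h(Senior)
Solving: h(Trainee) = 0.4167, h(Senior) = 0.3889.
Starting from Trainee, the probability is 0.4167.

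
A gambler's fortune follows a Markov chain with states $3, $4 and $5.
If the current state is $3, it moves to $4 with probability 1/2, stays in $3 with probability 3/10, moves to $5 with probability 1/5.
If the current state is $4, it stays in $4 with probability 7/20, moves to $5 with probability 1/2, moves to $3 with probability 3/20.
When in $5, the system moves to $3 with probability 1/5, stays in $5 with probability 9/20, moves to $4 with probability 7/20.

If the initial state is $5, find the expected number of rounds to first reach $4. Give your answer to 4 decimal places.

2.6087

Let t(s) be the expected number of rounds to first reach $4 from state s, with t($4) = 0. Conditioning on the first round:
t($3) = 1 + 0.3·t($3) + 0.2·t($5)
t($5) = 1 + 0.2·t($3) + 0.45·t($5)
Solving: t($3) = 2.1739, t($5) = 2.6087.
Expected rounds from $5 to $4: 2.6087.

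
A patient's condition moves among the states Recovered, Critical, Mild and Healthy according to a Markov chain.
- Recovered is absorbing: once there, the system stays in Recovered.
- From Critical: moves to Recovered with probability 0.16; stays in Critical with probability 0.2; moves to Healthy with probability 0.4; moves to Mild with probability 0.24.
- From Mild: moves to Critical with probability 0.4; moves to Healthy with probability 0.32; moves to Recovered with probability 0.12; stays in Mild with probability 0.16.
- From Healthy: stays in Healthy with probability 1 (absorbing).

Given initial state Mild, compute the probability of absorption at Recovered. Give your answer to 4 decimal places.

Let h(s) be the probability of absorption at Recovered starting from transient state s. Then h(Recovered) = 1 and h(Healthy) = 0. By first-step analysis:
h(Critical) = 0.16·1 + 0.2·h(Critical) + 0.24·h(Mild) + 0.4·0
h(Mild) = 0.12·1 + 0.4·h(Critical) + 0.16·h(Mild) + 0.32·0
Solving: h(Critical) = 0.2833, h(Mild) = 0.2778.
Starting from Mild, the probability is 0.2778.

0.2778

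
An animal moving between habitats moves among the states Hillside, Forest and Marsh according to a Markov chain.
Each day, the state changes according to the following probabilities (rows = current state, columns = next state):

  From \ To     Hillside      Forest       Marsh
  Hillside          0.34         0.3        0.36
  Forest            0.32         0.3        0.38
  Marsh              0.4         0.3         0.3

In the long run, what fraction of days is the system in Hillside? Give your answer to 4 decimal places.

0.3547

Let the stationary distribution be π with π = πP and π_1 + π_2 + π_3 = 1.
π_1 = 0.34·π_1 + 0.32·π_2 + 0.4·π_3
π_2 = 0.3·π_1 + 0.3·π_2 + 0.3·π_3
Solving with the normalization constraint gives π = (0.3547, 0.3000, 0.3453).
So the stationary probability of Hillside is 0.3547.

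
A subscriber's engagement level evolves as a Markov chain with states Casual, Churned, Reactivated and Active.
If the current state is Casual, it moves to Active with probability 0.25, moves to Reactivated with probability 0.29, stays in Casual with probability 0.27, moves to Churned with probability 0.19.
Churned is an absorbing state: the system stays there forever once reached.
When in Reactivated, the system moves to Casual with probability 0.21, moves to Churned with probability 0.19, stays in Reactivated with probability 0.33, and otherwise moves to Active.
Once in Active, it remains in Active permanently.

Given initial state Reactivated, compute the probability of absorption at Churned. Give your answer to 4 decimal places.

0.4171

Let h(s) be the probability of absorption at Churned starting from transient state s. Then h(Churned) = 1 and h(Active) = 0. By first-step analysis:
h(Casual) = 0.27·h(Casual) + 0.19·1 + 0.29·h(Reactivated) + 0.25·0
h(Reactivated) = 0.21·h(Casual) + 0.19·1 + 0.33·h(Reactivated) + 0.27·0
Solving: h(Casual) = 0.4260, h(Reactivated) = 0.4171.
Starting from Reactivated, the probability is 0.4171.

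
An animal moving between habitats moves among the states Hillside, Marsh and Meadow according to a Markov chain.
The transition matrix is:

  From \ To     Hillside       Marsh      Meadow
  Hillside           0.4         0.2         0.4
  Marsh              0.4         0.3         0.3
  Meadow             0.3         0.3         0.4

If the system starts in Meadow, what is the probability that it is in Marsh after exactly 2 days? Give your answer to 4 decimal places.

Sum over the intermediate state after 1 day:
P = P(Meadow→Hillside)·P(Hillside→Marsh) + P(Meadow→Marsh)·P(Marsh→Marsh) + P(Meadow→Meadow)·P(Meadow→Marsh)
  = 0.3×0.2 + 0.3×0.3 + 0.4×0.3
  = 0.0600 + 0.0900 + 0.1200 = 0.2700

0.2700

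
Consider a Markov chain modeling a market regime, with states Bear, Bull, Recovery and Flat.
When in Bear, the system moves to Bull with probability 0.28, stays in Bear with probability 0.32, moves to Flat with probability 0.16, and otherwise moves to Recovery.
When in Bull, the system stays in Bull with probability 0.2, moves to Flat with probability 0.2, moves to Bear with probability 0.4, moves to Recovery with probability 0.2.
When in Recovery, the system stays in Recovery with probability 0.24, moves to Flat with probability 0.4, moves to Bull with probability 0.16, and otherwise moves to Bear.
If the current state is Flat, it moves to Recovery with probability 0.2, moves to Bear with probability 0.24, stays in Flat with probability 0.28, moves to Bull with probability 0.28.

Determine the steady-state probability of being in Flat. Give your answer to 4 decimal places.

0.2526

Let the stationary distribution be π with π = πP and π_1 + π_2 + π_3 + π_4 = 1.
π_1 = 0.32·π_1 + 0.4·π_2 + 0.2·π_3 + 0.24·π_4
π_2 = 0.28·π_1 + 0.2·π_2 + 0.16·π_3 + 0.28·π_4
π_3 = 0.24·π_1 + 0.2·π_2 + 0.24·π_3 + 0.2·π_4
Solving with the normalization constraint gives π = (0.2921, 0.2348, 0.2205, 0.2526).
So the stationary probability of Flat is 0.2526.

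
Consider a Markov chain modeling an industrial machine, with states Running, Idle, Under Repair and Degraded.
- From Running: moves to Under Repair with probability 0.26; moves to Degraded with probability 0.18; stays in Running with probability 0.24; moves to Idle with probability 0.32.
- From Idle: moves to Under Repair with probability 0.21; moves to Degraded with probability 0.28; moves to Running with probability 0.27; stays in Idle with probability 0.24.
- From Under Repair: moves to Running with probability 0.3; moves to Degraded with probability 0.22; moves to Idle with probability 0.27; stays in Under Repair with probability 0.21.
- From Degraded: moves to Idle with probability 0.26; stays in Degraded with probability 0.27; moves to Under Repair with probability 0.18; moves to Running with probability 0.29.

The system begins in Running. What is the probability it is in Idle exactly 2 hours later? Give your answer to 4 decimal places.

Propagate the distribution vector 2 hours from Running.
After 0 hours: (1.0000, 0.0000, 0.0000, 0.0000)
After 1 hour: (0.2400, 0.3200, 0.2600, 0.1800)
After 2 hours: (0.2742, 0.2706, 0.2166, 0.2386)
P(in Idle after 2 hours) = 0.2706

0.2706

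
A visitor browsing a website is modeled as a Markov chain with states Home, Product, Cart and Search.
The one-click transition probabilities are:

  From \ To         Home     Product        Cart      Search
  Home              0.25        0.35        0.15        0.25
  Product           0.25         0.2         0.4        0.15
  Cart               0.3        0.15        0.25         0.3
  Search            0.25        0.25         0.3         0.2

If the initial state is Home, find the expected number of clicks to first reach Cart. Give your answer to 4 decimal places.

Let t(s) be the expected number of clicks to first reach Cart from state s, with t(Cart) = 0. Conditioning on the first click:
t(Home) = 1 + 0.25·t(Home) + 0.35·t(Product) + 0.25·t(Search)
t(Product) = 1 + 0.25·t(Home) + 0.2·t(Product) + 0.15·t(Search)
t(Search) = 1 + 0.25·t(Home) + 0.25·t(Product) + 0.2·t(Search)
Solving: t(Home) = 3.9505, t(Product) = 3.1340, t(Search) = 3.4639.
Expected clicks from Home to Cart: 3.9505.

3.9505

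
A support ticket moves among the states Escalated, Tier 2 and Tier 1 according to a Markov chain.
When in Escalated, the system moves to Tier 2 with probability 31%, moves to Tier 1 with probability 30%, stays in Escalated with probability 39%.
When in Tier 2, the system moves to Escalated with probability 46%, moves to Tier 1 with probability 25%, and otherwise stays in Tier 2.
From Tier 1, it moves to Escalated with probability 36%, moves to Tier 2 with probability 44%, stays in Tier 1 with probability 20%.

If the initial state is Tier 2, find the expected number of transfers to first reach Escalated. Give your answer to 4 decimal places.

2.2926

Let t(s) be the expected number of transfers to first reach Escalated from state s, with t(Escalated) = 0. Conditioning on the first transfer:
t(Tier 2) = 1 + 0.29·t(Tier 2) + 0.25·t(Tier 1)
t(Tier 1) = 1 + 0.44·t(Tier 2) + 0.2·t(Tier 1)
Solving: t(Tier 2) = 2.2926, t(Tier 1) = 2.5109.
Expected transfers from Tier 2 to Escalated: 2.2926.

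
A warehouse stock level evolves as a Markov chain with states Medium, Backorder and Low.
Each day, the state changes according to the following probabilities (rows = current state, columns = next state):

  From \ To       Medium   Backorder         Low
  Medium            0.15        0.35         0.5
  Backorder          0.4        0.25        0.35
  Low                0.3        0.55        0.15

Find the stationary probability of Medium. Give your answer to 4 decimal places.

0.2937

Let the stationary distribution be π with π = πP and π_1 + π_2 + π_3 = 1.
π_1 = 0.15·π_1 + 0.4·π_2 + 0.3·π_3
π_2 = 0.35·π_1 + 0.25·π_2 + 0.55·π_3
Solving with the normalization constraint gives π = (0.2937, 0.3779, 0.3284).
So the stationary probability of Medium is 0.2937.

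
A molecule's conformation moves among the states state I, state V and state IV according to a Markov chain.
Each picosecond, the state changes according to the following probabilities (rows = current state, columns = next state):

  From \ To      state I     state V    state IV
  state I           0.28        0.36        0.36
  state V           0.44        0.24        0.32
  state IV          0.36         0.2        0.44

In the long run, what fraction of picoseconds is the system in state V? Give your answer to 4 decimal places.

Let the stationary distribution be π with π = πP and π_1 + π_2 + π_3 = 1.
π_1 = 0.28·π_1 + 0.44·π_2 + 0.36·π_3
π_2 = 0.36·π_1 + 0.24·π_2 + 0.2·π_3
Solving with the normalization constraint gives π = (0.3531, 0.2672, 0.3797).
So the stationary probability of state V is 0.2672.

0.2672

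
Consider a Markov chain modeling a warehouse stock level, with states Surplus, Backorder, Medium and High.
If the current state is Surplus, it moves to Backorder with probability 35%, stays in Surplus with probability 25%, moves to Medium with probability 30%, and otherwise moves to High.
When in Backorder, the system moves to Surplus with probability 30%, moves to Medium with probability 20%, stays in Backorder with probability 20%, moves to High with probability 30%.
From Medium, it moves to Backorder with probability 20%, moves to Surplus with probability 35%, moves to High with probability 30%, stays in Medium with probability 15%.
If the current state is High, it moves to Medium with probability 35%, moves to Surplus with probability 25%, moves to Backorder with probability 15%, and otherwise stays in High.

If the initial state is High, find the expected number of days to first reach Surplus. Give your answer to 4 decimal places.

Let t(s) be the expected number of days to first reach Surplus from state s, with t(Surplus) = 0. Conditioning on the first day:
t(Backorder) = 1 + 0.2·t(Backorder) + 0.2·t(Medium) + 0.3·t(High)
t(Medium) = 1 + 0.2·t(Backorder) + 0.15·t(Medium) + 0.3·t(High)
t(High) = 1 + 0.15·t(Backorder) + 0.35·t(Medium) + 0.25·t(High)
Solving: t(Backorder) = 3.3638, t(Medium) = 3.2037, t(High) = 3.5011.
Expected days from High to Surplus: 3.5011.

3.5011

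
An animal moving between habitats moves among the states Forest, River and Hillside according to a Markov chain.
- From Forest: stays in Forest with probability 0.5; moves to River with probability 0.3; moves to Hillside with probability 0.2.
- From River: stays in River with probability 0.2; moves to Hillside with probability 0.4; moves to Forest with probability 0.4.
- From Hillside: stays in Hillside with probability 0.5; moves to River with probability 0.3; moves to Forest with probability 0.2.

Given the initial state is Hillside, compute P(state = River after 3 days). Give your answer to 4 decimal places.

0.2730

Propagate the distribution vector 3 days from Hillside.
After 0 days: (0.0000, 0.0000, 1.0000)
After 1 day: (0.2000, 0.3000, 0.5000)
After 2 days: (0.3200, 0.2700, 0.4100)
After 3 days: (0.3500, 0.2730, 0.3770)
P(in River after 3 days) = 0.2730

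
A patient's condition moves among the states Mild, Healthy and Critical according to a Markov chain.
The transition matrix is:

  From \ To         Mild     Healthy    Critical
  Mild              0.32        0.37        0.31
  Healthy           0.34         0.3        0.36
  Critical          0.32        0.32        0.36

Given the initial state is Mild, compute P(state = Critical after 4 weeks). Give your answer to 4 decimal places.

Propagate the distribution vector 4 weeks from Mild.
After 0 weeks: (1.0000, 0.0000, 0.0000)
After 1 week: (0.3200, 0.3700, 0.3100)
After 2 weeks: (0.3274, 0.3286, 0.3440)
After 3 weeks: (0.3266, 0.3298, 0.3436)
After 4 weeks: (0.3266, 0.3297, 0.3437)
P(in Critical after 4 weeks) = 0.3437

0.3437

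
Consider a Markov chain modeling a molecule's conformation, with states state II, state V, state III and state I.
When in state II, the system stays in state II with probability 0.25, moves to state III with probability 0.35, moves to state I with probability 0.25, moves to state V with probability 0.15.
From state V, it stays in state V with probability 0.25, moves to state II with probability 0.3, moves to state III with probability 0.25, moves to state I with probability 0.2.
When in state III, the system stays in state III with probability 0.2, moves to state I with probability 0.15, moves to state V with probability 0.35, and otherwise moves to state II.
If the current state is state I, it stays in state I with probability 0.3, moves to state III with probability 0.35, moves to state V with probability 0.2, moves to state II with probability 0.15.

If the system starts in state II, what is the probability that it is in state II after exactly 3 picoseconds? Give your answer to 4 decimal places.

0.2545

Propagate the distribution vector 3 picoseconds from state II.
After 0 picoseconds: (1.0000, 0.0000, 0.0000, 0.0000)
After 1 picosecond: (0.2500, 0.1500, 0.3500, 0.2500)
After 2 picoseconds: (0.2500, 0.2475, 0.2825, 0.2200)
After 3 picoseconds: (0.2545, 0.2423, 0.2829, 0.2204)
P(in state II after 3 picoseconds) = 0.2545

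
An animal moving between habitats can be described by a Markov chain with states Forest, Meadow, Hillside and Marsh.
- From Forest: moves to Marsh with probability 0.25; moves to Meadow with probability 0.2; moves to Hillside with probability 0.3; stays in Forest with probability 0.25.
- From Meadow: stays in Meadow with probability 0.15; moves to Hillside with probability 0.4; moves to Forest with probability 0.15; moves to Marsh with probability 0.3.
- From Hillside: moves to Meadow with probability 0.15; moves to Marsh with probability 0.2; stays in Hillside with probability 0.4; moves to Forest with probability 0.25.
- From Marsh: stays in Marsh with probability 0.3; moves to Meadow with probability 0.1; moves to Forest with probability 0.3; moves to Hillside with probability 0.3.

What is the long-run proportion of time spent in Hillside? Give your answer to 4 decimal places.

0.3500

Let the stationary distribution be π with π = πP and π_1 + π_2 + π_3 + π_4 = 1.
π_1 = 0.25·π_1 + 0.15·π_2 + 0.25·π_3 + 0.3·π_4
π_2 = 0.2·π_1 + 0.15·π_2 + 0.15·π_3 + 0.1·π_4
π_3 = 0.3·π_1 + 0.4·π_2 + 0.4·π_3 + 0.3·π_4
Solving with the normalization constraint gives π = (0.2477, 0.1498, 0.3500, 0.2526).
So the stationary probability of Hillside is 0.3500.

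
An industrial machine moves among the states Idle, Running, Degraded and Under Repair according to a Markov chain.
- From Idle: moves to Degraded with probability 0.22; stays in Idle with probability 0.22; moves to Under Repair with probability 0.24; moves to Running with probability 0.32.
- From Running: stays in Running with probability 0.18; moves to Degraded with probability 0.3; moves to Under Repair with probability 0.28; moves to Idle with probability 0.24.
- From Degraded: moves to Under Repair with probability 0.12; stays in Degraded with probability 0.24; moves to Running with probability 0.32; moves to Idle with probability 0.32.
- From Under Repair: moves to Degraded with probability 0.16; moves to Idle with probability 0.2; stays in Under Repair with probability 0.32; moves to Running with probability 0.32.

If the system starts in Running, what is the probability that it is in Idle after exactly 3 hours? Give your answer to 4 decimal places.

Propagate the distribution vector 3 hours from Running.
After 0 hours: (0.0000, 1.0000, 0.0000, 0.0000)
After 1 hour: (0.2400, 0.1800, 0.3000, 0.2800)
After 2 hours: (0.2480, 0.2948, 0.2236, 0.2336)
After 3 hours: (0.2436, 0.2787, 0.2340, 0.2436)
P(in Idle after 3 hours) = 0.2436

0.2436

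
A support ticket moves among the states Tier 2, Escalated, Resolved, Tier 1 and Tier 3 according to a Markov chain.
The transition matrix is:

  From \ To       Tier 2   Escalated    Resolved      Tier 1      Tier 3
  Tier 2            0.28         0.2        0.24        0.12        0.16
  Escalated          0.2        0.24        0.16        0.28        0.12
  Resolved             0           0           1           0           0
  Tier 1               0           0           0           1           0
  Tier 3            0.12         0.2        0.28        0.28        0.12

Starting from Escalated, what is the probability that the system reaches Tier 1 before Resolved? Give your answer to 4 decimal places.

0.5628

Let h(s) be the probability of absorption at Tier 1 starting from transient state s. Then h(Tier 1) = 1 and h(Resolved) = 0. By first-step analysis:
h(Tier 2) = 0.28·h(Tier 2) + 0.2·h(Escalated) + 0.24·0 + 0.12·1 + 0.16·h(Tier 3)
h(Escalated) = 0.2·h(Tier 2) + 0.24·h(Escalated) + 0.16·0 + 0.28·1 + 0.12·h(Tier 3)
h(Tier 3) = 0.12·h(Tier 2) + 0.2·h(Escalated) + 0.28·0 + 0.28·1 + 0.12·h(Tier 3)
Solving: h(Tier 2) = 0.4353, h(Escalated) = 0.5628, h(Tier 3) = 0.5054.
Starting from Escalated, the probability is 0.5628.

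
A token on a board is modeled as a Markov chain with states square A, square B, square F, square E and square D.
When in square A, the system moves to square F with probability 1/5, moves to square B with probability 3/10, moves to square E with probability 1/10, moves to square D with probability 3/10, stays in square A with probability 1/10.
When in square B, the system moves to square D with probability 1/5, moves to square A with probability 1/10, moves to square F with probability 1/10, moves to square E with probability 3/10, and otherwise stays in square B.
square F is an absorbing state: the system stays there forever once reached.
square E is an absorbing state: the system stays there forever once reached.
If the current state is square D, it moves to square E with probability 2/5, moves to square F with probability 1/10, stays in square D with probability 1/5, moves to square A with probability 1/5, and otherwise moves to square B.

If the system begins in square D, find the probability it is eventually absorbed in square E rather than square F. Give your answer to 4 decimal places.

Let h(s) be the probability of absorption at square E starting from transient state s. Then h(square E) = 1 and h(square F) = 0. By first-step analysis:
h(square A) = 0.1·h(square A) + 0.3·h(square B) + 0.2·0 + 0.1·1 + 0.3·h(square D)
h(square B) = 0.1·h(square A) + 0.3·h(square B) + 0.1·0 + 0.3·1 + 0.2·h(square D)
h(square D) = 0.2·h(square A) + 0.1·h(square B) + 0.1·0 + 0.4·1 + 0.2·h(square D)
Solving: h(square A) = 0.6000, h(square B) = 0.7259, h(square D) = 0.7407.
Starting from square D, the probability is 0.7407.

0.7407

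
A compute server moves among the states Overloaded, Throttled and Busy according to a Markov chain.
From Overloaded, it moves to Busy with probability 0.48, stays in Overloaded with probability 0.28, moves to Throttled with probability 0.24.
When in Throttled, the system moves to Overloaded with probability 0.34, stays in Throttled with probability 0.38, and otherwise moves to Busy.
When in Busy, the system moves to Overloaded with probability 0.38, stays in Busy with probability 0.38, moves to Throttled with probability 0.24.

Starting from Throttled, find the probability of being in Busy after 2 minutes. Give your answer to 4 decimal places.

Sum over the intermediate state after 1 minute:
P = P(Throttled→Overloaded)·P(Overloaded→Busy) + P(Throttled→Throttled)·P(Throttled→Busy) + P(Throttled→Busy)·P(Busy→Busy)
  = 0.34×0.48 + 0.38×0.28 + 0.28×0.38
  = 0.1632 + 0.1064 + 0.1064 = 0.3760

0.3760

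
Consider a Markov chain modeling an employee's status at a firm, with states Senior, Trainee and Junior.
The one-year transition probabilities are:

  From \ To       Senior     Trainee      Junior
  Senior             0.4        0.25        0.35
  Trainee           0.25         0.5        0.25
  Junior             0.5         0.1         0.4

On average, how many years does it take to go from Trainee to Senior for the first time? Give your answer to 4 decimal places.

3.0909

Let t(s) be the expected number of years to first reach Senior from state s, with t(Senior) = 0. Conditioning on the first year:
t(Trainee) = 1 + 0.5·t(Trainee) + 0.25·t(Junior)
t(Junior) = 1 + 0.1·t(Trainee) + 0.4·t(Junior)
Solving: t(Trainee) = 3.0909, t(Junior) = 2.1818.
Expected years from Trainee to Senior: 3.0909.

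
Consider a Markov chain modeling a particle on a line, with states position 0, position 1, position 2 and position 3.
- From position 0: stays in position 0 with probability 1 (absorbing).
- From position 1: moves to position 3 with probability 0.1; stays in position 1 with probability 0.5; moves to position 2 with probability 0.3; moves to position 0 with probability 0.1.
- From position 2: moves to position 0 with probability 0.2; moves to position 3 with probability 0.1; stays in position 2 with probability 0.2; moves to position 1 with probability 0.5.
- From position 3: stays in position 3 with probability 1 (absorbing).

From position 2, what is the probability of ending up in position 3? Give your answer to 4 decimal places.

Let h(s) be the probability of absorption at position 3 starting from transient state s. Then h(position 3) = 1 and h(position 0) = 0. By first-step analysis:
h(position 1) = 0.1·0 + 0.5·h(position 1) + 0.3·h(position 2) + 0.1·1
h(position 2) = 0.2·0 + 0.5·h(position 1) + 0.2·h(position 2) + 0.1·1
Solving: h(position 1) = 0.4400, h(position 2) = 0.4000.
Starting from position 2, the probability is 0.4000.

0.4000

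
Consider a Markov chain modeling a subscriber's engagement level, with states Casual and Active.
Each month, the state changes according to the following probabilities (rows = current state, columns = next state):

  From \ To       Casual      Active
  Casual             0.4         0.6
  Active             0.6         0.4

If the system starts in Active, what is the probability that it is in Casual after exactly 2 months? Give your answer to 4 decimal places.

Sum over the intermediate state after 1 month:
P = P(Active→Casual)·P(Casual→Casual) + P(Active→Active)·P(Active→Casual)
  = 0.6×0.4 + 0.4×0.6
  = 0.2400 + 0.2400 = 0.4800

0.4800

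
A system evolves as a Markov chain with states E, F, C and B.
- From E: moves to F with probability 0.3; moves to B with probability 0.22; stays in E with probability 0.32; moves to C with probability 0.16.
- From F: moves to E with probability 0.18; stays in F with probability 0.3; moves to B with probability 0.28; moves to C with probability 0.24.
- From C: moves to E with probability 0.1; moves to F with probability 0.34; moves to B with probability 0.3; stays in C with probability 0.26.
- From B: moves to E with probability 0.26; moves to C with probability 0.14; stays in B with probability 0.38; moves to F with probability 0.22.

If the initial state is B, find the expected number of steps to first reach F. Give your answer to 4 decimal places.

Let t(s) be the expected number of steps to first reach F from state s, with t(F) = 0. Conditioning on the first step:
t(E) = 1 + 0.32·t(E) + 0.16·t(C) + 0.22·t(B)
t(C) = 1 + 0.1·t(E) + 0.26·t(C) + 0.3·t(B)
t(B) = 1 + 0.26·t(E) + 0.14·t(C) + 0.38·t(B)
Solving: t(E) = 3.5137, t(C) = 3.3875, t(B) = 3.8513.
Expected steps from B to F: 3.8513.

3.8513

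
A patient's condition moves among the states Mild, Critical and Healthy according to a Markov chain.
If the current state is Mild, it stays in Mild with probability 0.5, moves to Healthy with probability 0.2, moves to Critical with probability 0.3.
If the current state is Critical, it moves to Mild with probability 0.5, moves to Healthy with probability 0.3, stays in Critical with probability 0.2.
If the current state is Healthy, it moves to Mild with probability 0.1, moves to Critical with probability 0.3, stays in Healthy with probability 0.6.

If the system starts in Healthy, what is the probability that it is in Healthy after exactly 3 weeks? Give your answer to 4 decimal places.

Propagate the distribution vector 3 weeks from Healthy.
After 0 weeks: (0.0000, 0.0000, 1.0000)
After 1 week: (0.1000, 0.3000, 0.6000)
After 2 weeks: (0.2600, 0.2700, 0.4700)
After 3 weeks: (0.3120, 0.2730, 0.4150)
P(in Healthy after 3 weeks) = 0.4150

0.4150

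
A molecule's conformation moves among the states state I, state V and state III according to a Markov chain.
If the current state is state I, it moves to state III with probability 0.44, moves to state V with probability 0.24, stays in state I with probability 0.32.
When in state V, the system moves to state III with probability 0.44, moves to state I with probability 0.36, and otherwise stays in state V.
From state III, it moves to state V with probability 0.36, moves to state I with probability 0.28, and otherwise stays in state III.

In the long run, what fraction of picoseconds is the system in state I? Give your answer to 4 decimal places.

Let the stationary distribution be π with π = πP and π_1 + π_2 + π_3 = 1.
π_1 = 0.32·π_1 + 0.36·π_2 + 0.28·π_3
π_2 = 0.24·π_1 + 0.2·π_2 + 0.36·π_3
Solving with the normalization constraint gives π = (0.3148, 0.2778, 0.4074).
So the stationary probability of state I is 0.3148.

0.3148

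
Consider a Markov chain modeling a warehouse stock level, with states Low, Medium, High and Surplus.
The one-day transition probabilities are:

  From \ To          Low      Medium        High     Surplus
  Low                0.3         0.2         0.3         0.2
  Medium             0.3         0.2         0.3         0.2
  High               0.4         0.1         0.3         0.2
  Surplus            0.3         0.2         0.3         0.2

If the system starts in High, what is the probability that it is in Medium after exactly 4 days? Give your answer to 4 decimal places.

0.1700

Propagate the distribution vector 4 days from High.
After 0 days: (0.0000, 0.0000, 1.0000, 0.0000)
After 1 day: (0.4000, 0.1000, 0.3000, 0.2000)
After 2 days: (0.3300, 0.1700, 0.3000, 0.2000)
After 3 days: (0.3300, 0.1700, 0.3000, 0.2000)
After 4 days: (0.3300, 0.1700, 0.3000, 0.2000)
P(in Medium after 4 days) = 0.1700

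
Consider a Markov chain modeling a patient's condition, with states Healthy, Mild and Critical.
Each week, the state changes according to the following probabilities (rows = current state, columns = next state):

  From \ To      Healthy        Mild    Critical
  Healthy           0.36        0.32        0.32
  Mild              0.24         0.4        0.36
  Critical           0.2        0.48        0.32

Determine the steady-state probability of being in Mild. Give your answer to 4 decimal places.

Let the stationary distribution be π with π = πP and π_1 + π_2 + π_3 = 1.
π_1 = 0.36·π_1 + 0.24·π_2 + 0.2·π_3
π_2 = 0.32·π_1 + 0.4·π_2 + 0.48·π_3
Solving with the normalization constraint gives π = (0.2574, 0.4063, 0.3363).
So the stationary probability of Mild is 0.4063.

0.4063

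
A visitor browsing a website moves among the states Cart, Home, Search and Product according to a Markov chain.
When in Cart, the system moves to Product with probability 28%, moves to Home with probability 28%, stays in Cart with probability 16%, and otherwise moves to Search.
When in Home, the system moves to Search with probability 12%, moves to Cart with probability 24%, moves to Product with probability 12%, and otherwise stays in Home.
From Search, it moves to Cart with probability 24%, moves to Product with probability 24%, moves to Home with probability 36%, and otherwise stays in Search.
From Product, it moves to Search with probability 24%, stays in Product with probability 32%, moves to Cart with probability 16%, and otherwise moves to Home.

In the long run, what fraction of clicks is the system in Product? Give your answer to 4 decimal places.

Let the stationary distribution be π with π = πP and π_1 + π_2 + π_3 + π_4 = 1.
π_1 = 0.16·π_1 + 0.24·π_2 + 0.24·π_3 + 0.16·π_4
π_2 = 0.28·π_1 + 0.52·π_2 + 0.36·π_3 + 0.28·π_4
π_3 = 0.28·π_1 + 0.12·π_2 + 0.16·π_3 + 0.24·π_4
Solving with the normalization constraint gives π = (0.2060, 0.3881, 0.1867, 0.2192).
So the stationary probability of Product is 0.2192.

0.2192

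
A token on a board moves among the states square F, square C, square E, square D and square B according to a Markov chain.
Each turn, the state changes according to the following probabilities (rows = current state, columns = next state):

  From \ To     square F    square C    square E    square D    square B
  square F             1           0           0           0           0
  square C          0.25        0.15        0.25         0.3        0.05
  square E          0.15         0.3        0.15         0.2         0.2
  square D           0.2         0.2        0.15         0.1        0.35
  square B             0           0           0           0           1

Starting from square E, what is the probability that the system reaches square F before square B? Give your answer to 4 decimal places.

Let h(s) be the probability of absorption at square F starting from transient state s. Then h(square F) = 1 and h(square B) = 0. By first-step analysis:
h(square C) = 0.25·1 + 0.15·h(square C) + 0.25·h(square E) + 0.3·h(square D) + 0.05·0
h(square E) = 0.15·1 + 0.3·h(square C) + 0.15·h(square E) + 0.2·h(square D) + 0.2·0
h(square D) = 0.2·1 + 0.2·h(square C) + 0.15·h(square E) + 0.1·h(square D) + 0.35·0
Solving: h(square C) = 0.5909, h(square E) = 0.4873, h(square D) = 0.4347.
Starting from square E, the probability is 0.4873.

0.4873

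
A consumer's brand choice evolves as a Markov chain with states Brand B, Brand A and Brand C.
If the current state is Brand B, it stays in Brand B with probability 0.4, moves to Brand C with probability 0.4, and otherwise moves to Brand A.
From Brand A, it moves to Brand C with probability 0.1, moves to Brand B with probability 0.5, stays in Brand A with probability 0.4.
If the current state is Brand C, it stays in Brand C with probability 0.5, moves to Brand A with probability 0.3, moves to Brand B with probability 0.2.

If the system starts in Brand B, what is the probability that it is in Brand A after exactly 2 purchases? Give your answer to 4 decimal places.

0.2800

Sum over the intermediate state after 1 purchase:
P = P(Brand B→Brand B)·P(Brand B→Brand A) + P(Brand B→Brand A)·P(Brand A→Brand A) + P(Brand B→Brand C)·P(Brand C→Brand A)
  = 0.4×0.2 + 0.2×0.4 + 0.4×0.3
  = 0.0800 + 0.0800 + 0.1200 = 0.2800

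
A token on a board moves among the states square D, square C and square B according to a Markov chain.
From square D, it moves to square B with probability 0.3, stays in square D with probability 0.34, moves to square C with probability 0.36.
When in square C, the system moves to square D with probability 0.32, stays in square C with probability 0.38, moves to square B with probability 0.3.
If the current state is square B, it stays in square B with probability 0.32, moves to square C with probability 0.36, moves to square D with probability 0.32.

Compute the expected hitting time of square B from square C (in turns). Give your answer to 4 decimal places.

Let t(s) be the expected number of turns to first reach square B from state s, with t(square B) = 0. Conditioning on the first turn:
t(square D) = 1 + 0.34·t(square D) + 0.36·t(square C)
t(square C) = 1 + 0.32·t(square D) + 0.38·t(square C)
Solving: t(square D) = 3.3333, t(square C) = 3.3333.
Expected turns from square C to square B: 3.3333.

3.3333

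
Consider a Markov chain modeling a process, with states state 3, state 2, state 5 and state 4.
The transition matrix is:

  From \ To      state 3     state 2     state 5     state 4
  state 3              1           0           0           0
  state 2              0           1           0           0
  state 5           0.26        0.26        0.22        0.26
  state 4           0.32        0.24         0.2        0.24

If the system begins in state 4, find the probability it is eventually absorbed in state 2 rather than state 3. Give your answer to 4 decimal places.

0.4423

Let h(s) be the probability of absorption at state 2 starting from transient state s. Then h(state 2) = 1 and h(state 3) = 0. By first-step analysis:
h(state 5) = 0.26·0 + 0.26·1 + 0.22·h(state 5) + 0.26·h(state 4)
h(state 4) = 0.32·0 + 0.24·1 + 0.2·h(state 5) + 0.24·h(state 4)
Solving: h(state 5) = 0.4808, h(state 4) = 0.4423.
Starting from state 4, the probability is 0.4423.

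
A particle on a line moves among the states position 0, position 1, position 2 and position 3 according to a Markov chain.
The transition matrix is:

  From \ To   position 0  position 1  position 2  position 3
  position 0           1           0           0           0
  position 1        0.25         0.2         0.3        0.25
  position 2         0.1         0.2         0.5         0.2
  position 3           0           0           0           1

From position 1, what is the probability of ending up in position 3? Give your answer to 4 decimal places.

0.5441

Let h(s) be the probability of absorption at position 3 starting from transient state s. Then h(position 3) = 1 and h(position 0) = 0. By first-step analysis:
h(position 1) = 0.25·0 + 0.2·h(position 1) + 0.3·h(position 2) + 0.25·1
h(position 2) = 0.1·0 + 0.2·h(position 1) + 0.5·h(position 2) + 0.2·1
Solving: h(position 1) = 0.5441, h(position 2) = 0.6176.
Starting from position 1, the probability is 0.5441.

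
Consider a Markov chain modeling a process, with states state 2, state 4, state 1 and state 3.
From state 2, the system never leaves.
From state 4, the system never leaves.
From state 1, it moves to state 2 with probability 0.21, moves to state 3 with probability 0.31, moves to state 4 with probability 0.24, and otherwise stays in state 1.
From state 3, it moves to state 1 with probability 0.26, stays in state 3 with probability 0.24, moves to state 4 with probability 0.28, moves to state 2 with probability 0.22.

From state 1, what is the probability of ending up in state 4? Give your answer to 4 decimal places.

Let h(s) be the probability of absorption at state 4 starting from transient state s. Then h(state 4) = 1 and h(state 2) = 0. By first-step analysis:
h(state 1) = 0.21·0 + 0.24·1 + 0.24·h(state 1) + 0.31·h(state 3)
h(state 3) = 0.22·0 + 0.28·1 + 0.26·h(state 1) + 0.24·h(state 3)
Solving: h(state 1) = 0.5416, h(state 3) = 0.5537.
Starting from state 1, the probability is 0.5416.

0.5416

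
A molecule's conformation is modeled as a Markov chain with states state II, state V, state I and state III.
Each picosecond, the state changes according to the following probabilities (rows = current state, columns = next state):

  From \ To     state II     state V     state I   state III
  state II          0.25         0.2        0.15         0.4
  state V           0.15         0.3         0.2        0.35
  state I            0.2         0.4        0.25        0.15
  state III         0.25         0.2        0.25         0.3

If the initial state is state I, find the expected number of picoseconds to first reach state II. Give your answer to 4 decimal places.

5.0847

Let t(s) be the expected number of picoseconds to first reach state II from state s, with t(state II) = 0. Conditioning on the first picosecond:
t(state V) = 1 + 0.3·t(state V) + 0.2·t(state I) + 0.35·t(state III)
t(state I) = 1 + 0.4·t(state V) + 0.25·t(state I) + 0.15·t(state III)
t(state III) = 1 + 0.2·t(state V) + 0.25·t(state I) + 0.3·t(state III)
Solving: t(state V) = 5.2542, t(state I) = 5.0847, t(state III) = 4.7458.
Expected picoseconds from state I to state II: 5.0847.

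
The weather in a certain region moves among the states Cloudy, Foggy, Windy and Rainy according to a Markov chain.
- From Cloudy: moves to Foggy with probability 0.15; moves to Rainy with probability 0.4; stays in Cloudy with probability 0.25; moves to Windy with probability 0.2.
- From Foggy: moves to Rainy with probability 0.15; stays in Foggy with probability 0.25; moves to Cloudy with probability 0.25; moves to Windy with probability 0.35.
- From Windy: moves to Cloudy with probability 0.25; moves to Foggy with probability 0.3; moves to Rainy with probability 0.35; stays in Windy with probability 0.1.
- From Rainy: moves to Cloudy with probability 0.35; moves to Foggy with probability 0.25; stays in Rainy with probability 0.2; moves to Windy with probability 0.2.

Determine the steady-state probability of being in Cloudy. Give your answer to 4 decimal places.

Let the stationary distribution be π with π = πP and π_1 + π_2 + π_3 + π_4 = 1.
π_1 = 0.25·π_1 + 0.25·π_2 + 0.25·π_3 + 0.35·π_4
π_2 = 0.15·π_1 + 0.25·π_2 + 0.3·π_3 + 0.25·π_4
π_3 = 0.2·π_1 + 0.35·π_2 + 0.1·π_3 + 0.2·π_4
Solving with the normalization constraint gives π = (0.2776, 0.2329, 0.2136, 0.2759).
So the stationary probability of Cloudy is 0.2776.

0.2776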